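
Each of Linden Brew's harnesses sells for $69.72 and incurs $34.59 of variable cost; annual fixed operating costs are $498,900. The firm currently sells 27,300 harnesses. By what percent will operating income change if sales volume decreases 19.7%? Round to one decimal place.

-41.1%

Contribution at this volume is 27,300 × $35.13 = $959,049.00.
Operating income = contribution − fixed costs = $959,049.00 − $498,900 = $460,149.00.
DOL = contribution ÷ EBIT = $959,049.00 ÷ $460,149.00 = 2.0842.
%ΔEBIT = DOL × %ΔSales = 2.0842 × -19.7% = -41.1%.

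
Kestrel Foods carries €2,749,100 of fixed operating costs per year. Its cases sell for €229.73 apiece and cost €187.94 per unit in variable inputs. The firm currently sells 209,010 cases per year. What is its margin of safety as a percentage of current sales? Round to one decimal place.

68.5%

Unit CM = price − variable cost = €229.73 − €187.94 = €41.79. Break-even units = €2,749,100 ÷ €41.79 = 65,783.68; break-even revenue = 65,783.68 × €229.73 = €15,112,484.88.
Current sales = 209,010 × €229.73 = €48,015,867.30.
Margin of safety = (€48,015,867.30 − €15,112,484.88) ÷ €48,015,867.30 = 68.5%.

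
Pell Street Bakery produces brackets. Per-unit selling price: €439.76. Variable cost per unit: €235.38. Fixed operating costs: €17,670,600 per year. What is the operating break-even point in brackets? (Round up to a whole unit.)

Unit CM = price − variable cost = €439.76 − €235.38 = €204.38.
Units to break even: €17,670,600 ÷ €204.38 = 86,459.54, rounded up to 86,460.

86,460 brackets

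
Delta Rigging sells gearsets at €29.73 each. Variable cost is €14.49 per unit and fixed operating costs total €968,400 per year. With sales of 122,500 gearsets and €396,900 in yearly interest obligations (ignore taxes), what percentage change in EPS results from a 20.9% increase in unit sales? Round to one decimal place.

+77.8%

Contribution at this volume is 122,500 × €15.24 = €1,866,900.00.
EBIT = €1,866,900.00 − €968,400 = €898,500.00.
Interest = €396,900.00, so EBIT − I = €501,600.00.
DCL = total CM / (EBIT − I) = €1,866,900.00 / €501,600.00 = 3.7219.
%ΔEPS = DCL × %ΔSales = 3.7219 × +20.9% = +77.8%.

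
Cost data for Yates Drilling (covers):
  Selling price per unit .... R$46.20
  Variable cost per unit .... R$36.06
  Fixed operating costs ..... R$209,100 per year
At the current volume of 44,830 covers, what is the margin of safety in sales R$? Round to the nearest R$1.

Unit CM = price − variable cost = R$46.20 − R$36.06 = R$10.14. Break-even units = R$209,100 ÷ R$10.14 = 20,621.30; break-even revenue = 20,621.30 × R$46.20 = R$952,704.14.
Actual sales revenue = 44,830 × R$46.20 = R$2,071,146.00.
Margin of safety = R$2,071,146.00 − R$952,704.14 = R$1,118,442.

R$1,118,442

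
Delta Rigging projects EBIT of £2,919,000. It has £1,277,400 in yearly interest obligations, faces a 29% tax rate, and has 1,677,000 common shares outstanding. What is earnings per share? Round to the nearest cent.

£0.70

Pre-tax income = £2,919,000 − £1,277,400.00 = £1,641,600.00.
After tax at 29%: net income = £1,641,600.00 × 0.71 = £1,165,536.00.
EPS = £1,165,536.00 ÷ 1,677,000 = £0.70.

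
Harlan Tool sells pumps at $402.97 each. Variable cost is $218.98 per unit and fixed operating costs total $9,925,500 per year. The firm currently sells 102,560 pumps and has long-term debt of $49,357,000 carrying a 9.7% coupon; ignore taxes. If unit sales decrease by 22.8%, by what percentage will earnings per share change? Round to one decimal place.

-103.5%

Contribution at this volume is 102,560 × $183.99 = $18,870,014.40.
Subtracting fixed costs: EBIT = $18,870,014.40 − $9,925,500 = $8,944,514.40.
After interest of $4,787,629.00, pre-tax earnings = $4,156,885.40.
Degree of combined leverage = contribution ÷ (EBIT − I) = $18,870,014.40 ÷ $4,156,885.40 = 4.5395.
EPS therefore changes by 4.5395 × (-22.8%) = -103.5%.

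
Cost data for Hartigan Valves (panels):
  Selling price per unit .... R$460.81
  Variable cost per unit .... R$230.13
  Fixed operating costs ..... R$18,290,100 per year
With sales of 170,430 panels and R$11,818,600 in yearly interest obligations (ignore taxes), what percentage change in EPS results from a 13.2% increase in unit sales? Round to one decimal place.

+56.4%

Contribution at this volume is 170,430 × R$230.68 = R$39,314,792.40.
Operating income = contribution − fixed costs = R$39,314,792.40 − R$18,290,100 = R$21,024,692.40.
After interest of R$11,818,600.00, pre-tax earnings = R$9,206,092.40.
Degree of combined leverage = contribution ÷ (EBIT − I) = R$39,314,792.40 ÷ R$9,206,092.40 = 4.2705.
EPS therefore changes by 4.2705 × (+13.2%) = +56.4%.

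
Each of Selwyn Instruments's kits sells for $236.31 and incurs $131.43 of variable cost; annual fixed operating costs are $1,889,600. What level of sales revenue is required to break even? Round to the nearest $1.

Contribution margin per unit = $236.31 − $131.43 = $104.88, a CM ratio of $104.88 ÷ $236.31 = 0.4438.
Break-even revenue = fixed costs × price ÷ CM = $1,889,600 × $236.31 ÷ $104.88 = $4,257,546.

$4,257,546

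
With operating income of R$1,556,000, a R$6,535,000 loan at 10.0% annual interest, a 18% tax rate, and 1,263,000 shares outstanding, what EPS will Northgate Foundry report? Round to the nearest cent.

Pre-tax income = R$1,556,000 − R$653,500.00 = R$902,500.00.
After tax at 18%: net income = R$902,500.00 × 0.82 = R$740,050.00.
Per share: R$740,050.00 / 1,263,000 shares = R$0.59.

R$0.59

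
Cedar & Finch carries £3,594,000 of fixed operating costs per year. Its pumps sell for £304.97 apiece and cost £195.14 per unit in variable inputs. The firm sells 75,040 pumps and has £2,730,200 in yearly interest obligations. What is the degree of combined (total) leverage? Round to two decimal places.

At 75,040 units, contribution = 75,040 × £109.83 = £8,241,643.20.
EBIT = £8,241,643.20 − £3,594,000 = £4,647,643.20. Interest = £2,730,200.00.
DOL = £8,241,643.20 ÷ £4,647,643.20 = 1.7733; DFL = £4,647,643.20 ÷ £1,917,443.20 = 2.4239.
Combined leverage = 1.7733 × 2.4239 = 4.2983.

4.30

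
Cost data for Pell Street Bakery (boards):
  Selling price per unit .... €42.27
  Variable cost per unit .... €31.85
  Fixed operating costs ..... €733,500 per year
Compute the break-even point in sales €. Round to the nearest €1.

Contribution margin per unit = €42.27 − €31.85 = €10.42, a CM ratio of €10.42 ÷ €42.27 = 0.2465.
Break-even sales = FC ÷ CM ratio = €733,500 × €42.27 / €10.42 = €2,975,532.

€2,975,532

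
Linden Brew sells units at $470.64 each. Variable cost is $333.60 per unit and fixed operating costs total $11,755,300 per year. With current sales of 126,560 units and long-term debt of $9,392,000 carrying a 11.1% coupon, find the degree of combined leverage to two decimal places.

3.82

Contribution at this volume is 126,560 × $137.04 = $17,343,782.40.
Subtracting fixed costs: EBIT = $17,343,782.40 − $11,755,300 = $5,588,482.40. Interest = $1,042,512.00.
DOL = $17,343,782.40 ÷ $5,588,482.40 = 3.1035; DFL = $5,588,482.40 ÷ $4,545,970.40 = 1.2293.
Combined leverage = 3.1035 × 1.2293 = 3.8151.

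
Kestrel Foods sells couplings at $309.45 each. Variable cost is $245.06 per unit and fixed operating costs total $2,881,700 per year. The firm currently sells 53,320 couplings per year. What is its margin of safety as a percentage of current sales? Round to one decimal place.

Each unit contributes $309.45 − $245.06 = $64.39. Break-even units = $2,881,700 ÷ $64.39 = 44,753.84; break-even revenue = 44,753.84 × $309.45 = $13,849,076.95.
Current sales = 53,320 × $309.45 = $16,499,874.00.
Margin of safety = ($16,499,874.00 − $13,849,076.95) ÷ $16,499,874.00 = 16.1%.

16.1%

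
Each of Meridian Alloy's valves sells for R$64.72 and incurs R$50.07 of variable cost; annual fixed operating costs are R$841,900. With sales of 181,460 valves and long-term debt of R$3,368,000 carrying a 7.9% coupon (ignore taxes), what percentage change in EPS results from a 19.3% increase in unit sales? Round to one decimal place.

+33.1%

At 181,460 units, contribution = 181,460 × R$14.65 = R$2,658,389.00.
Subtracting fixed costs: EBIT = R$2,658,389.00 − R$841,900 = R$1,816,489.00.
After interest of R$266,072.00, pre-tax earnings = R$1,550,417.00.
DCL = total CM / (EBIT − I) = R$2,658,389.00 / R$1,550,417.00 = 1.7146.
EPS therefore changes by 1.7146 × (+19.3%) = +33.1%.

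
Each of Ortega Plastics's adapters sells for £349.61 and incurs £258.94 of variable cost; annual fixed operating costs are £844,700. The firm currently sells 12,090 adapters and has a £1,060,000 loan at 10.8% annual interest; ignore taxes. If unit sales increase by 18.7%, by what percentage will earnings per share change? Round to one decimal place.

At 12,090 units, contribution = 12,090 × £90.67 = £1,096,200.30.
EBIT = £1,096,200.30 − £844,700 = £251,500.30.
Interest = £114,480.00, so EBIT − I = £137,020.30.
DCL = total CM / (EBIT − I) = £1,096,200.30 / £137,020.30 = 8.0003.
%ΔEPS = DCL × %ΔSales = 8.0003 × +18.7% = +149.6%.

+149.6%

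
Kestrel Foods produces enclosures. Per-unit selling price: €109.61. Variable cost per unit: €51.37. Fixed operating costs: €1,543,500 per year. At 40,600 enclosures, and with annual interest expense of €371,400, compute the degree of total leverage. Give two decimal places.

5.26

Total contribution margin = 40,600 × €58.24 = €2,364,544.00.
Subtracting fixed costs: EBIT = €2,364,544.00 − €1,543,500 = €821,044.00. Interest = €371,400.00, so EBIT − I = €449,644.00.
Degree of total leverage = total CM / (EBIT − interest) = €2,364,544.00 / €449,644.00 = 5.2587.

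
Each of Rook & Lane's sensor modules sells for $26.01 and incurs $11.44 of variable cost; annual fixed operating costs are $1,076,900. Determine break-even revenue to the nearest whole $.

Contribution margin per unit = $26.01 − $11.44 = $14.57, a CM ratio of $14.57 ÷ $26.01 = 0.5602.
Break-even sales = FC ÷ CM ratio = $1,076,900 × $26.01 / $14.57 = $1,922,455.

$1,922,455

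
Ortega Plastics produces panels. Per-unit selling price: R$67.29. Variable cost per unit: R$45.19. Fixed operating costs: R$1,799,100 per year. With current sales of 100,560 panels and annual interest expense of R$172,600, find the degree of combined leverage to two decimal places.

Total contribution margin = 100,560 × R$22.10 = R$2,222,376.00.
Operating income = contribution − fixed costs = R$2,222,376.00 − R$1,799,100 = R$423,276.00. Interest = R$172,600.00, so EBIT − I = R$250,676.00.
Degree of total leverage = total CM / (EBIT − interest) = R$2,222,376.00 / R$250,676.00 = 8.8655.

8.87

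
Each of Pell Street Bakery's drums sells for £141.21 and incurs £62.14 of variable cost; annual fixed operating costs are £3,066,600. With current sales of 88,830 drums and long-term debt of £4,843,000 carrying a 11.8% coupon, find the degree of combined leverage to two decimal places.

2.07

At 88,830 units, contribution = 88,830 × £79.07 = £7,023,788.10.
Subtracting fixed costs: EBIT = £7,023,788.10 − £3,066,600 = £3,957,188.10. Interest = £571,474.00.
DOL = £7,023,788.10 ÷ £3,957,188.10 = 1.7749; DFL = £3,957,188.10 ÷ £3,385,714.10 = 1.1688.
Combined leverage = 1.7749 × 1.1688 = 2.0745.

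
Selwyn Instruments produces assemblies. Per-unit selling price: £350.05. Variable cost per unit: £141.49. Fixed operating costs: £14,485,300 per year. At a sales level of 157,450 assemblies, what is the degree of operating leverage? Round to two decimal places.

1.79

At 157,450 units, contribution = 157,450 × £208.56 = £32,837,772.00.
Subtracting fixed costs: EBIT = £32,837,772.00 − £14,485,300 = £18,352,472.00.
So DOL = total CM / EBIT = £32,837,772.00 / £18,352,472.00 = 1.7893.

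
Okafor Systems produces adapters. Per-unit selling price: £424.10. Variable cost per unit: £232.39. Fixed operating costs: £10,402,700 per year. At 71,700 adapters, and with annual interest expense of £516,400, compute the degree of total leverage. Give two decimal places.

At 71,700 units, contribution = 71,700 × £191.71 = £13,745,607.00.
Operating income = contribution − fixed costs = £13,745,607.00 − £10,402,700 = £3,342,907.00. Interest = £516,400.00.
DOL = £13,745,607.00 ÷ £3,342,907.00 = 4.1119; DFL = £3,342,907.00 ÷ £2,826,507.00 = 1.1827.
Combined leverage = 4.1119 × 1.1827 = 4.8631.

4.86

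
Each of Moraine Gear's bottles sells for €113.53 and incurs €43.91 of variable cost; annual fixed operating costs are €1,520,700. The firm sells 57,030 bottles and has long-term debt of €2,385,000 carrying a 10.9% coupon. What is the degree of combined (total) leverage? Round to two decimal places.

Total contribution margin = 57,030 × €69.62 = €3,970,428.60.
Subtracting fixed costs: EBIT = €3,970,428.60 − €1,520,700 = €2,449,728.60. Interest = €259,965.00, so EBIT − I = €2,189,763.60.
Degree of total leverage = total CM / (EBIT − interest) = €3,970,428.60 / €2,189,763.60 = 1.8132.

1.81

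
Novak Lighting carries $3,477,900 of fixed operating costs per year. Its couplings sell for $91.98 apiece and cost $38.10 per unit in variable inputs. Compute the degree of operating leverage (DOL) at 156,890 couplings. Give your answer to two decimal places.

Contribution at this volume is 156,890 × $53.88 = $8,453,233.20.
Operating income = contribution − fixed costs = $8,453,233.20 − $3,477,900 = $4,975,333.20.
Degree of operating leverage = $8,453,233.20 / $4,975,333.20 = 1.6990.

1.70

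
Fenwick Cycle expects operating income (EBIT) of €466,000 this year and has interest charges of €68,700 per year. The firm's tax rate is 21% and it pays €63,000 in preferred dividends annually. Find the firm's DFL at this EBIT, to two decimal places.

1.47

Annual interest charges come to €68,700.00.
Preferred dividends grossed up pre-tax: €63,000 / (1 − 0.21) = €79,746.84.
DFL = EBIT ÷ [EBIT − I − D_p/(1−t)] = €466,000 ÷ [€466,000 − €68,700.00 − €79,746.84] = €466,000 ÷ €317,553.16 = 1.4675.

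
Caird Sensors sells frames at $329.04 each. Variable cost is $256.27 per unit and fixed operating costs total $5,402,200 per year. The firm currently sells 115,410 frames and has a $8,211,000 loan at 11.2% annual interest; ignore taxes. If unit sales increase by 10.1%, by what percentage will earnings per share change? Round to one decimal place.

At 115,410 units, contribution = 115,410 × $72.77 = $8,398,385.70.
Subtracting fixed costs: EBIT = $8,398,385.70 − $5,402,200 = $2,996,185.70.
Interest = $919,632.00, so EBIT − I = $2,076,553.70.
DCL = total CM / (EBIT − I) = $8,398,385.70 / $2,076,553.70 = 4.0444.
EPS therefore changes by 4.0444 × (+10.1%) = +40.8%.

+40.8%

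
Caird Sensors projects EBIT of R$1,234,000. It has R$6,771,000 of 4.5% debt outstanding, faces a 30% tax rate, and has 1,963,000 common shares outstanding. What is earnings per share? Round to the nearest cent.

Pre-tax income = R$1,234,000 − R$304,695.00 = R$929,305.00.
After tax at 30%: net income = R$929,305.00 × 0.70 = R$650,513.50.
Per share: R$650,513.50 / 1,963,000 shares = R$0.33.

R$0.33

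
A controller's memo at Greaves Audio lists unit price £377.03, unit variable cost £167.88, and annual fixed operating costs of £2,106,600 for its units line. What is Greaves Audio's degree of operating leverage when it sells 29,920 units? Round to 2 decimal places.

1.51

At 29,920 units, contribution = 29,920 × £209.15 = £6,257,768.00.
Subtracting fixed costs: EBIT = £6,257,768.00 − £2,106,600 = £4,151,168.00.
Degree of operating leverage = £6,257,768.00 / £4,151,168.00 = 1.5075.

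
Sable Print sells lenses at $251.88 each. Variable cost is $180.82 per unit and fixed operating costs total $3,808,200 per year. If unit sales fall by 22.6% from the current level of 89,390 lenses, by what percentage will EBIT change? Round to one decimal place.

-56.4%

Total contribution margin = 89,390 × $71.06 = $6,352,053.40.
EBIT = $6,352,053.40 − $3,808,200 = $2,543,853.40.
So DOL = total CM / EBIT = $6,352,053.40 / $2,543,853.40 = 2.4970.
Operating income changes by 2.4970 × -22.6% = -56.4%.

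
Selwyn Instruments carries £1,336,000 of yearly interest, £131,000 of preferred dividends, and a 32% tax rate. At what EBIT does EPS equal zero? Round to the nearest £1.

£1,528,647

Grossing the preferred dividend up to pre-tax terms: £131,000 / (1 − 0.32) = £192,647.06.
Financial break-even EBIT = interest + D_p ÷ (1 − t) = £1,336,000 + £192,647.06 = £1,528,647.06.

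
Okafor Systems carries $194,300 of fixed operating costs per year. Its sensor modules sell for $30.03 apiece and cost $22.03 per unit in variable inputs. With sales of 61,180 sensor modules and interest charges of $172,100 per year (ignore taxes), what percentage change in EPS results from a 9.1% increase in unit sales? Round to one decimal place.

+36.2%

Total contribution margin = 61,180 × $8.00 = $489,440.00.
EBIT = $489,440.00 − $194,300 = $295,140.00.
Interest = $172,100.00, so EBIT − I = $123,040.00.
DCL = total CM / (EBIT − I) = $489,440.00 / $123,040.00 = 3.9779.
EPS therefore changes by 3.9779 × (+9.1%) = +36.2%.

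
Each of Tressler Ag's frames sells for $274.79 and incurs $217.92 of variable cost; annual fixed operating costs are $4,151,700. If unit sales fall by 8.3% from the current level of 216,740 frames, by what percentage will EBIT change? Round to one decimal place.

Contribution at this volume is 216,740 × $56.87 = $12,326,003.80.
EBIT = $12,326,003.80 − $4,151,700 = $8,174,303.80.
DOL = contribution ÷ EBIT = $12,326,003.80 ÷ $8,174,303.80 = 1.5079.
So EBIT moves 1.5079 × (-8.3%) = -12.5%.

-12.5%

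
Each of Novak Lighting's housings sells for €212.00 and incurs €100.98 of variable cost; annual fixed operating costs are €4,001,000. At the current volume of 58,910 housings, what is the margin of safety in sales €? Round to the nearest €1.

Unit CM = price − variable cost = €212.00 − €100.98 = €111.02. Break-even units = €4,001,000 ÷ €111.02 = 36,038.55; break-even revenue = 36,038.55 × €212.00 = €7,640,172.94.
Actual sales revenue = 58,910 × €212.00 = €12,488,920.00.
Margin of safety = €12,488,920.00 − €7,640,172.94 = €4,848,747.

€4,848,747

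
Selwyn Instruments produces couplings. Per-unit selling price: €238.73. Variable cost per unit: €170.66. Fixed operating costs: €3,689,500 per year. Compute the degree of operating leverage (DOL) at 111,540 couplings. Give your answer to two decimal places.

1.95

At 111,540 units, contribution = 111,540 × €68.07 = €7,592,527.80.
Subtracting fixed costs: EBIT = €7,592,527.80 − €3,689,500 = €3,903,027.80.
DOL = contribution ÷ EBIT = €7,592,527.80 ÷ €3,903,027.80 = 1.9453.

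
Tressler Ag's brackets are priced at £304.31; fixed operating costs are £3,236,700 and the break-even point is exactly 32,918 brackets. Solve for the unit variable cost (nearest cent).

£205.98

At break-even, FC = Q × (P − VC), so P − VC = £3,236,700 ÷ 32,918 = £98.3261.
Variable cost per unit = £304.31 − £98.3261 = £205.98.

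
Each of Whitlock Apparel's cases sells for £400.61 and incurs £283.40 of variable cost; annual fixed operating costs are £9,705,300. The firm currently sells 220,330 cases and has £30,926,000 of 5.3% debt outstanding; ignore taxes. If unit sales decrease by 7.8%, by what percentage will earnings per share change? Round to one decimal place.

-13.9%

Contribution at this volume is 220,330 × £117.21 = £25,824,879.30.
EBIT = £25,824,879.30 − £9,705,300 = £16,119,579.30.
After interest of £1,639,078.00, pre-tax earnings = £14,480,501.30.
Degree of combined leverage = contribution ÷ (EBIT − I) = £25,824,879.30 ÷ £14,480,501.30 = 1.7834.
EPS therefore changes by 1.7834 × (-7.8%) = -13.9%.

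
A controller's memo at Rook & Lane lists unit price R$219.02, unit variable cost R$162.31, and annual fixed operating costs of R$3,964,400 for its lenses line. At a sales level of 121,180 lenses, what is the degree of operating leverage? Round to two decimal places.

Total contribution margin = 121,180 × R$56.71 = R$6,872,117.80.
Operating income = contribution − fixed costs = R$6,872,117.80 − R$3,964,400 = R$2,907,717.80.
So DOL = total CM / EBIT = R$6,872,117.80 / R$2,907,717.80 = 2.3634.

2.36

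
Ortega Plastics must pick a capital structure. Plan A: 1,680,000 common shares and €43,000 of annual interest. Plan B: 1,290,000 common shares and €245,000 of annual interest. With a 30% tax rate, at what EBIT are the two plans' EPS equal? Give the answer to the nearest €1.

At indifference, (EBIT − 43,000)(1 − t)/1,680,000 = (EBIT − 245,000)(1 − t)/1,290,000.
The (1 − t) factor cancels: (EBIT − 43,000) × 1,290,000 = (EBIT − 245,000) × 1,680,000.
Solving, EBIT = (245,000·1,680,000 − 43,000·1,290,000) / (1,680,000 − 1,290,000) = 356,130,000,000 / 390,000 = 913,153.85.

€913,154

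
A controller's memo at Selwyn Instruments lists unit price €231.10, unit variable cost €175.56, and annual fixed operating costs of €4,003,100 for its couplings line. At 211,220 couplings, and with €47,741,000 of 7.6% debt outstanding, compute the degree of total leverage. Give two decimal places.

Contribution at this volume is 211,220 × €55.54 = €11,731,158.80.
EBIT = €11,731,158.80 − €4,003,100 = €7,728,058.80. Interest = €3,628,316.00, so EBIT − I = €4,099,742.80.
DCL = contribution ÷ (EBIT − I) = €11,731,158.80 ÷ €4,099,742.80 = 2.8614.

2.86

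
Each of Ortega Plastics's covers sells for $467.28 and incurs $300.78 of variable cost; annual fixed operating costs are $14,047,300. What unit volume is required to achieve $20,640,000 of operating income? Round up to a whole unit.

208,333 covers

Each unit contributes $467.28 − $300.78 = $166.50.
Units = (FC + target) / CM = ($14,047,300 + $20,640,000) / $166.50 = 208,332.13, so 208,333 covers.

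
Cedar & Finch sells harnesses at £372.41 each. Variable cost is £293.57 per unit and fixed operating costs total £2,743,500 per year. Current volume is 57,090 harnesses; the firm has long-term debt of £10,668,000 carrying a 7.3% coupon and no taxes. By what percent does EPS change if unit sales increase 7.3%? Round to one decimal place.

+33.6%

Contribution at this volume is 57,090 × £78.84 = £4,500,975.60.
EBIT = £4,500,975.60 − £2,743,500 = £1,757,475.60.
Interest = £778,764.00, so EBIT − I = £978,711.60.
DCL = total CM / (EBIT − I) = £4,500,975.60 / £978,711.60 = 4.5989.
EPS therefore changes by 4.5989 × (+7.3%) = +33.6%.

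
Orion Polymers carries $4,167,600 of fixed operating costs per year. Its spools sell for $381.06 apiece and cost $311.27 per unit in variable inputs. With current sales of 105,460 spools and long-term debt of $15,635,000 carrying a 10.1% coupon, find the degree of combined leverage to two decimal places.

Contribution at this volume is 105,460 × $69.79 = $7,360,053.40.
EBIT = $7,360,053.40 − $4,167,600 = $3,192,453.40. Interest = $1,579,135.00.
DOL = $7,360,053.40 ÷ $3,192,453.40 = 2.3055; DFL = $3,192,453.40 ÷ $1,613,318.40 = 1.9788.
DCL = DOL × DFL = 2.3055 × 1.9788 = 4.5621.

4.56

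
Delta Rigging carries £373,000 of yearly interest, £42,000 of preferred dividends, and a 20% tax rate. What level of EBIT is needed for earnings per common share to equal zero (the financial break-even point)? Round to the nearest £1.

£425,500

Grossing the preferred dividend up to pre-tax terms: £42,000 / (1 − 0.20) = £52,500.00.
EPS = 0 when EBIT covers interest plus the pre-tax preferred burden: £373,000 + £52,500.00 = £425,500.00.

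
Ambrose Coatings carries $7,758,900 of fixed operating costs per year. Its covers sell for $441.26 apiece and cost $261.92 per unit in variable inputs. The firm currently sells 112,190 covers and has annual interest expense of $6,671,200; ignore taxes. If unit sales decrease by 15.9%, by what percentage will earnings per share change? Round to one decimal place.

-56.2%

At 112,190 units, contribution = 112,190 × $179.34 = $20,120,154.60.
Subtracting fixed costs: EBIT = $20,120,154.60 − $7,758,900 = $12,361,254.60.
Interest = $6,671,200.00, so EBIT − I = $5,690,054.60.
DCL = total CM / (EBIT − I) = $20,120,154.60 / $5,690,054.60 = 3.5360.
%ΔEPS = DCL × %ΔSales = 3.5360 × -15.9% = -56.2%.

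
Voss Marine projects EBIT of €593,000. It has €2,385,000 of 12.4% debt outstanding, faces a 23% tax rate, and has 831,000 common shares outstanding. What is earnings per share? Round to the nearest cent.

€0.28

Pre-tax income = €593,000 − €295,740.00 = €297,260.00.
Net income = €297,260.00 × (1 − 0.23) = €228,890.20.
Per share: €228,890.20 / 831,000 shares = €0.28.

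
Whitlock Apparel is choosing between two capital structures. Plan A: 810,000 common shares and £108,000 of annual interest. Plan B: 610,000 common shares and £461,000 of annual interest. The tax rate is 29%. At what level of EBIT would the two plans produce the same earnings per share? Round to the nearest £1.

Set EPS_A = EPS_B: (EBIT − £108,000)(1 − 0.29) ÷ 810,000 = (EBIT − £461,000)(1 − 0.29) ÷ 610,000.
Cancelling (1 − t) and cross-multiplying: 610,000·(EBIT − 108,000) = 810,000·(EBIT − 461,000).
EBIT × (810,000 − 610,000) = 461,000 × 810,000 − 108,000 × 610,000 = 307,530,000,000, so EBIT = 307,530,000,000 ÷ 200,000 = 1,537,650.00.

£1,537,650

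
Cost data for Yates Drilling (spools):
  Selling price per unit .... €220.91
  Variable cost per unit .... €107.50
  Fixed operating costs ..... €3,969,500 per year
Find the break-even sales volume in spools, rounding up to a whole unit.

Contribution margin per unit = €220.91 − €107.50 = €113.41.
Break-even volume = fixed costs ÷ CM per unit = €3,969,500 ÷ €113.41 = 35,001.32, so 35,002 spools.

35,002 spools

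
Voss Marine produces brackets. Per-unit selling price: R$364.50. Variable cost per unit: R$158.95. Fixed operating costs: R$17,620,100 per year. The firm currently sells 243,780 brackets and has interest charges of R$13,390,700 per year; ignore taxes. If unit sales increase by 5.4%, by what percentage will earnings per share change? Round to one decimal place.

Contribution at this volume is 243,780 × R$205.55 = R$50,108,979.00.
EBIT = R$50,108,979.00 − R$17,620,100 = R$32,488,879.00.
Interest = R$13,390,700.00, so EBIT − I = R$19,098,179.00.
Degree of combined leverage = contribution ÷ (EBIT − I) = R$50,108,979.00 ÷ R$19,098,179.00 = 2.6238.
EPS therefore changes by 2.6238 × (+5.4%) = +14.2%.

+14.2%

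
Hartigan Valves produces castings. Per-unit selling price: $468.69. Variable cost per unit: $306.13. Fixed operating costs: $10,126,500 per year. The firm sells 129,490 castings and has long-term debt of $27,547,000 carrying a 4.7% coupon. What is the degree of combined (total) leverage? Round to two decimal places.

2.19

Total contribution margin = 129,490 × $162.56 = $21,049,894.40.
Subtracting fixed costs: EBIT = $21,049,894.40 − $10,126,500 = $10,923,394.40. Interest = $1,294,709.00, so EBIT − I = $9,628,685.40.
DCL = contribution ÷ (EBIT − I) = $21,049,894.40 ÷ $9,628,685.40 = 2.1862.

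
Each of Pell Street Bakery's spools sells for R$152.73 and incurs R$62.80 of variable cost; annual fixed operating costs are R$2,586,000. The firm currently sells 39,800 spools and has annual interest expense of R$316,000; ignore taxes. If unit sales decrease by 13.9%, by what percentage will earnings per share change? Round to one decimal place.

Total contribution margin = 39,800 × R$89.93 = R$3,579,214.00.
Operating income = contribution − fixed costs = R$3,579,214.00 − R$2,586,000 = R$993,214.00.
After interest of R$316,000.00, pre-tax earnings = R$677,214.00.
Degree of combined leverage = contribution ÷ (EBIT − I) = R$3,579,214.00 ÷ R$677,214.00 = 5.2852.
%ΔEPS = DCL × %ΔSales = 5.2852 × -13.9% = -73.5%.

-73.5%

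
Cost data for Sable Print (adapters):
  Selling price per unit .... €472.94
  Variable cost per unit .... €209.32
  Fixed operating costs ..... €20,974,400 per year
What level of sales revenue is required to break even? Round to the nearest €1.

€37,628,529

CM per unit = €472.94 − €209.32 = €263.62; CM ratio = €263.62 / €472.94 = 0.5574.
Break-even sales = FC ÷ CM ratio = €20,974,400 × €472.94 / €263.62 = €37,628,529.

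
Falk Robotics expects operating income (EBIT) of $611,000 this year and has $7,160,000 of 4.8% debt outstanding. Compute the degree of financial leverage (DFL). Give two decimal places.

2.29

Annual interest charges come to $343,680.00.
DFL = EBIT ÷ (EBIT − I) = $611,000 ÷ ($611,000 − $343,680.00) = $611,000 ÷ $267,320.00 = 2.2857.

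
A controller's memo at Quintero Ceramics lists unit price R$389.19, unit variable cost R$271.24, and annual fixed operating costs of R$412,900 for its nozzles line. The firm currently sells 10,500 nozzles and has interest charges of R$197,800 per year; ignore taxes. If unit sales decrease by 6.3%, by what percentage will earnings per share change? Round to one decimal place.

-12.4%

At 10,500 units, contribution = 10,500 × R$117.95 = R$1,238,475.00.
Operating income = contribution − fixed costs = R$1,238,475.00 − R$412,900 = R$825,575.00.
After interest of R$197,800.00, pre-tax earnings = R$627,775.00.
DCL = total CM / (EBIT − I) = R$1,238,475.00 / R$627,775.00 = 1.9728.
EPS therefore changes by 1.9728 × (-6.3%) = -12.4%.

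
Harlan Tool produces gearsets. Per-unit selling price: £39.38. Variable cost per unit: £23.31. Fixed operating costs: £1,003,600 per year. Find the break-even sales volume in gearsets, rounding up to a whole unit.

Contribution margin per unit = £39.38 − £23.31 = £16.07.
Break-even volume = fixed costs ÷ CM per unit = £1,003,600 ÷ £16.07 = 62,451.77, so 62,452 gearsets.

62,452 gearsets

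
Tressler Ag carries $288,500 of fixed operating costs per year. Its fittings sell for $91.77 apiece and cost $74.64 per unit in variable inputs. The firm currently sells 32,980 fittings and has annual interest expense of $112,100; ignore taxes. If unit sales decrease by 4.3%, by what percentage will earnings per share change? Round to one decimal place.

-14.8%

Total contribution margin = 32,980 × $17.13 = $564,947.40.
Operating income = contribution − fixed costs = $564,947.40 − $288,500 = $276,447.40.
After interest of $112,100.00, pre-tax earnings = $164,347.40.
Degree of combined leverage = contribution ÷ (EBIT − I) = $564,947.40 ÷ $164,347.40 = 3.4375.
EPS therefore changes by 3.4375 × (-4.3%) = -14.8%.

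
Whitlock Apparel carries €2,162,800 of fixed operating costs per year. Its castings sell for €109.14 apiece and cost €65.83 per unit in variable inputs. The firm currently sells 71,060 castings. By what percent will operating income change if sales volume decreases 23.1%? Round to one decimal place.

-77.7%

Total contribution margin = 71,060 × €43.31 = €3,077,608.60.
Operating income = contribution − fixed costs = €3,077,608.60 − €2,162,800 = €914,808.60.
DOL = contribution ÷ EBIT = €3,077,608.60 ÷ €914,808.60 = 3.3642.
Operating income changes by 3.3642 × -23.1% = -77.7%.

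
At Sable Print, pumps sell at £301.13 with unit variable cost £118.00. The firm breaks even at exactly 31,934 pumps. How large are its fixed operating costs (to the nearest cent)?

£5,848,073.42

Each unit contributes £301.13 − £118.00 = £183.13.
Since BE = FC / CM, FC = 31,934 × £183.13 = £5,848,073.42.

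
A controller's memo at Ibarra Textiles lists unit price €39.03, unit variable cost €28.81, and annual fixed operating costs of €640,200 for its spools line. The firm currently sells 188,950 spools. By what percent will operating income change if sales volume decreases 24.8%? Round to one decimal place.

Contribution at this volume is 188,950 × €10.22 = €1,931,069.00.
Operating income = contribution − fixed costs = €1,931,069.00 − €640,200 = €1,290,869.00.
So DOL = total CM / EBIT = €1,931,069.00 / €1,290,869.00 = 1.4959.
So EBIT moves 1.4959 × (-24.8%) = -37.1%.

-37.1%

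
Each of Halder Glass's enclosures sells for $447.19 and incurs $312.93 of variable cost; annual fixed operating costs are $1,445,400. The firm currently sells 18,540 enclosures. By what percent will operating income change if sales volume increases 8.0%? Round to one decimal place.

+19.1%

At 18,540 units, contribution = 18,540 × $134.26 = $2,489,180.40.
Operating income = contribution − fixed costs = $2,489,180.40 − $1,445,400 = $1,043,780.40.
DOL = contribution ÷ EBIT = $2,489,180.40 ÷ $1,043,780.40 = 2.3848.
%ΔEBIT = DOL × %ΔSales = 2.3848 × +8.0% = +19.1%.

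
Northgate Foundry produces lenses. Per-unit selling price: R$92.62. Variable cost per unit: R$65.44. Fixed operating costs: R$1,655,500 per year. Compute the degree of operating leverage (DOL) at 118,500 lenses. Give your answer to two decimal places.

2.06

Total contribution margin = 118,500 × R$27.18 = R$3,220,830.00.
EBIT = R$3,220,830.00 − R$1,655,500 = R$1,565,330.00.
So DOL = total CM / EBIT = R$3,220,830.00 / R$1,565,330.00 = 2.0576.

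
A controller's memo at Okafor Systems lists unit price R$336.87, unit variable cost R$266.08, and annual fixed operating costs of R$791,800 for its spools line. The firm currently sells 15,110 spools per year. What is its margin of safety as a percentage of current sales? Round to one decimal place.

26.0%

Each unit contributes R$336.87 − R$266.08 = R$70.79. Break-even units = R$791,800 ÷ R$70.79 = 11,185.20; break-even revenue = 11,185.20 × R$336.87 = R$3,767,956.86.
Current sales = 15,110 × R$336.87 = R$5,090,105.70.
Margin of safety = (R$5,090,105.70 − R$3,767,956.86) ÷ R$5,090,105.70 = 26.0%.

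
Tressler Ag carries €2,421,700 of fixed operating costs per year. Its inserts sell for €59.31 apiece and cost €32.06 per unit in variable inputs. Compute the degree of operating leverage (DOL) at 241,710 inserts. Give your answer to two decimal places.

Contribution at this volume is 241,710 × €27.25 = €6,586,597.50.
Operating income = contribution − fixed costs = €6,586,597.50 − €2,421,700 = €4,164,897.50.
Degree of operating leverage = €6,586,597.50 / €4,164,897.50 = 1.5815.

1.58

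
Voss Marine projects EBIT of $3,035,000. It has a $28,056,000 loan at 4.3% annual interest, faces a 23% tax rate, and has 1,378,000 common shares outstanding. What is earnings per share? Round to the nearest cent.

$1.02

Pre-tax income = $3,035,000 − $1,206,408.00 = $1,828,592.00.
After tax at 23%: net income = $1,828,592.00 × 0.77 = $1,408,015.84.
EPS = $1,408,015.84 ÷ 1,378,000 = $1.02.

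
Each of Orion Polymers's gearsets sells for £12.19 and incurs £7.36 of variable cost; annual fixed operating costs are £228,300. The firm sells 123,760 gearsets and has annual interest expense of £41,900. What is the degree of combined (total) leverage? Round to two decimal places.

1.82

Total contribution margin = 123,760 × £4.83 = £597,760.80.
EBIT = £597,760.80 − £228,300 = £369,460.80. Interest = £41,900.00, so EBIT − I = £327,560.80.
Degree of total leverage = total CM / (EBIT − interest) = £597,760.80 / £327,560.80 = 1.8249.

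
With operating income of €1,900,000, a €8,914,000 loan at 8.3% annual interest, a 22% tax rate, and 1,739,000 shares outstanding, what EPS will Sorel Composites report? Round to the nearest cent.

Interest = €739,862.00, so EBT = €1,900,000 − €739,862.00 = €1,160,138.00.
After tax at 22%: net income = €1,160,138.00 × 0.78 = €904,907.64.
Per share: €904,907.64 / 1,739,000 shares = €0.52.

€0.52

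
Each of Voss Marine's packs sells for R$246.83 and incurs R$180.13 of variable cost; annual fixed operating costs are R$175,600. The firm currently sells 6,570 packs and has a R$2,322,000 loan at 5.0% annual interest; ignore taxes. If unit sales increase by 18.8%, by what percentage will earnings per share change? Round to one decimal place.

+56.2%

Total contribution margin = 6,570 × R$66.70 = R$438,219.00.
Operating income = contribution − fixed costs = R$438,219.00 − R$175,600 = R$262,619.00.
Interest = R$116,100.00, so EBIT − I = R$146,519.00.
DCL = total CM / (EBIT − I) = R$438,219.00 / R$146,519.00 = 2.9909.
EPS therefore changes by 2.9909 × (+18.8%) = +56.2%.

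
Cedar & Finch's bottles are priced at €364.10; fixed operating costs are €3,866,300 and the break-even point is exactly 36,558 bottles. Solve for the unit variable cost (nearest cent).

At break-even, FC = Q × (P − VC), so P − VC = €3,866,300 ÷ 36,558 = €105.7580.
Hence VC = price − CM = €364.10 − €105.7580 = €258.34.

€258.34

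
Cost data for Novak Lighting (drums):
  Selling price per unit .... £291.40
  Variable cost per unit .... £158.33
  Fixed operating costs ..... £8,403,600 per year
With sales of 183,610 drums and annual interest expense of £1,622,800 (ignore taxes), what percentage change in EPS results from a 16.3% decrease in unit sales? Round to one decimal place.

-27.6%

Total contribution margin = 183,610 × £133.07 = £24,432,982.70.
EBIT = £24,432,982.70 − £8,403,600 = £16,029,382.70.
After interest of £1,622,800.00, pre-tax earnings = £14,406,582.70.
Degree of combined leverage = contribution ÷ (EBIT − I) = £24,432,982.70 ÷ £14,406,582.70 = 1.6960.
%ΔEPS = DCL × %ΔSales = 1.6960 × -16.3% = -27.6%.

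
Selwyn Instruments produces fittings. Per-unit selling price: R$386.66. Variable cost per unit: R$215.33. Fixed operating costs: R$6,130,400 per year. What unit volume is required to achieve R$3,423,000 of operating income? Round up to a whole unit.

55,761 fittings

Contribution margin per unit = R$386.66 − R$215.33 = R$171.33.
Required volume = (fixed costs + target profit) ÷ CM = (R$6,130,400 + R$3,423,000) ÷ R$171.33 = 55,760.23, so 55,761 fittings.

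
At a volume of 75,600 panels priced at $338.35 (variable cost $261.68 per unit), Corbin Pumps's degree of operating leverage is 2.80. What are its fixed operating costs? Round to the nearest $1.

At 75,600 units, contribution = 75,600 × $76.67 = $5,796,252.00.
DOL = contribution / EBIT, so EBIT = $5,796,252.00 / 2.80 = $2,070,090.00.
And FC = contribution − EBIT = $5,796,252.00 − $2,070,090.00 = $3,726,162.

$3,726,162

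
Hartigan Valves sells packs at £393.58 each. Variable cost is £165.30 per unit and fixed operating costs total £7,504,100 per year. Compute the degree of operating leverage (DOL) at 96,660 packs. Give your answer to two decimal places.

1.52

Total contribution margin = 96,660 × £228.28 = £22,065,544.80.
Operating income = contribution − fixed costs = £22,065,544.80 − £7,504,100 = £14,561,444.80.
Degree of operating leverage = £22,065,544.80 / £14,561,444.80 = 1.5153.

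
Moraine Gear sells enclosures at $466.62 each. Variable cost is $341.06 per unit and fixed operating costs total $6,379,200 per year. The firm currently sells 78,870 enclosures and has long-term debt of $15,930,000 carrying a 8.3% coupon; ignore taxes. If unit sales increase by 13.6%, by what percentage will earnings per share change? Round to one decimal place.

+61.2%

At 78,870 units, contribution = 78,870 × $125.56 = $9,902,917.20.
Operating income = contribution − fixed costs = $9,902,917.20 − $6,379,200 = $3,523,717.20.
Interest = $1,322,190.00, so EBIT − I = $2,201,527.20.
Degree of combined leverage = contribution ÷ (EBIT − I) = $9,902,917.20 ÷ $2,201,527.20 = 4.4982.
%ΔEPS = DCL × %ΔSales = 4.4982 × +13.6% = +61.2%.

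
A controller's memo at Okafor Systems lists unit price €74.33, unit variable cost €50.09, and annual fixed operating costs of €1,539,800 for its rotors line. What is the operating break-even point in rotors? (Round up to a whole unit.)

Unit CM = price − variable cost = €74.33 − €50.09 = €24.24.
Break-even volume = fixed costs ÷ CM per unit = €1,539,800 ÷ €24.24 = 63,523.10, so 63,524 rotors.

63,524 rotors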